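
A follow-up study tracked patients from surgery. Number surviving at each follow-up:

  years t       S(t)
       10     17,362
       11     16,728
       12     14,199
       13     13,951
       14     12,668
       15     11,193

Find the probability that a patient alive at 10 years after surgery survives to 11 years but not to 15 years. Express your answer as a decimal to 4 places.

This is the probability of reaching 11 but not 15, conditional on being alive at 10: (S(11) − S(15)) / S(10).
= (16,728 − 11,193) / 17,362 = 5,535 / 17,362 = 0.318800.

0.3188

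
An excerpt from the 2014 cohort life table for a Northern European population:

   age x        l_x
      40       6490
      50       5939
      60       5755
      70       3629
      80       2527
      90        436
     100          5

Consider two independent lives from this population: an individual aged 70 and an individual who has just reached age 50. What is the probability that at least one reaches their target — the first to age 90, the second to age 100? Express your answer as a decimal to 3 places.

0.121

p₁ = l_90/l_70 = 436/3629 = 0.120143; p₂ = l_100/l_50 = 5/5939 = 0.000842.
P(at least one) = 1 − (1−p₁)(1−p₂) = 1 − 0.879857 × 0.999158 = 0.120884.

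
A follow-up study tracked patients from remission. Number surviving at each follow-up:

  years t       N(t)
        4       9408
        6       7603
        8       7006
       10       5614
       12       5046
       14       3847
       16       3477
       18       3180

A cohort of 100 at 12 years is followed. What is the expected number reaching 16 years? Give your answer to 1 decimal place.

68.9

The relevant probability is 3477/5046 = 0.689061.
Expected number = 100 × 0.689061 = 68.9.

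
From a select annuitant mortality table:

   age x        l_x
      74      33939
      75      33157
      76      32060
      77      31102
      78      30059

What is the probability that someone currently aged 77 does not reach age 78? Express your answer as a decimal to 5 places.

0.03353

P(die before 78 | alive at 77) = 1 − l_78/l_77 = 1 − 30059/31102 = (1043)/31102 = 0.033535.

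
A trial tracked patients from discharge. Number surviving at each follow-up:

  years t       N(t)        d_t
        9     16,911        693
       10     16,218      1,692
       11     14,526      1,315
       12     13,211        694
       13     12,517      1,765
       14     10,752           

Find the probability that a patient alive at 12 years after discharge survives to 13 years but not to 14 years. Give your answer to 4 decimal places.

0.1336

This is the probability of reaching 13 but not 14, conditional on being alive at 12: (N(13) − N(14)) / N(12).
= (12,517 − 10,752) / 13,211 = 1,765 / 13,211 = 0.133601.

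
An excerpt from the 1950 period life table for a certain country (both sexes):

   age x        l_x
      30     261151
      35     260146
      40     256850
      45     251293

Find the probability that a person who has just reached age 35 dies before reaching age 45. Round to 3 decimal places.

0.034

P(die before 45 | alive at 35) = 1 − l_45/l_35 = 1 − 251293/260146 = (8853)/260146 = 0.034031.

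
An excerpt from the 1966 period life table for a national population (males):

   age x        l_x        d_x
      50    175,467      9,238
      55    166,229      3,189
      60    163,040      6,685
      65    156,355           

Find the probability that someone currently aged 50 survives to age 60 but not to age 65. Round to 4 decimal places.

This is the probability of reaching 60 but not 65, conditional on being alive at 50: (l_60 − l_65) / l_50.
= (163,040 − 156,355) / 175,467 = 6,685 / 175,467 = 0.038098.

0.0381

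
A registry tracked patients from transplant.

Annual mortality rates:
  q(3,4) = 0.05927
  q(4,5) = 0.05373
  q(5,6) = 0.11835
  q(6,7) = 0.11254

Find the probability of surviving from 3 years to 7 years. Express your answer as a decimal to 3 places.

0.697

Chaining the interval survival probabilities: (1 − 0.05927) × (1 − 0.05373) × (1 − 0.11835) × (1 − 0.11254).
= 0.94073 × 0.94627 × 0.88165 × 0.88746 = 0.696506.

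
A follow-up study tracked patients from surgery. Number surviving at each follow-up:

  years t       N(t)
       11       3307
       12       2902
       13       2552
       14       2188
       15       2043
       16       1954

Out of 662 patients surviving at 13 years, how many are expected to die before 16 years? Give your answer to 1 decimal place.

155.1

The relevant probability is 1 − 1954/2552 = 0.234326.
Expected number = 662 × 0.234326 = 155.1.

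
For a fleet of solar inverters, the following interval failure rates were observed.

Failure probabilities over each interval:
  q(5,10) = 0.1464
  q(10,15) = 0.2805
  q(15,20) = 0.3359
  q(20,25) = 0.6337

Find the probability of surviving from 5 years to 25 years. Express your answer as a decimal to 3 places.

0.149

Survival from 5 to 25 is the product of surviving each interval: (1 − 0.1464) × (1 − 0.2805) × (1 − 0.3359) × (1 − 0.6337).
= 0.8536 × 0.7195 × 0.6641 × 0.3663 = 0.149402.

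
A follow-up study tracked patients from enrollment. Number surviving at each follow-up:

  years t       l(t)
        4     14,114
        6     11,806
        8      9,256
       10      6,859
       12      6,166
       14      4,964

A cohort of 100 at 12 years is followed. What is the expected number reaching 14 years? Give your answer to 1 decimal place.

The relevant probability is 4,964/6,166 = 0.805060.
Expected number = 100 × 0.805060 = 80.5.

80.5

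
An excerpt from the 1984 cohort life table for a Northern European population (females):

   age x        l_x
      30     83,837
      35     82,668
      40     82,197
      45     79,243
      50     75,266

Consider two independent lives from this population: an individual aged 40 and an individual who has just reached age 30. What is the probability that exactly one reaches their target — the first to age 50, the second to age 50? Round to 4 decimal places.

0.1693

p₁ = l_50/l_40 = 75,266/82,197 = 0.915678; p₂ = l_50/l_30 = 75,266/83,837 = 0.897766.
P(exactly one) = p₁(1−p₂) + (1−p₁)p₂ = 0.093613 + 0.075701 = 0.169315.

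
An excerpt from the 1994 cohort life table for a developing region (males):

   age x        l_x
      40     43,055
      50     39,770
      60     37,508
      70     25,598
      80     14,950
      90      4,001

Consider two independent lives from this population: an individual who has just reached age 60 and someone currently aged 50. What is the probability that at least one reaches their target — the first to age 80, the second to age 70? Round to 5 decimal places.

p₁ = l_80/l_60 = 14,950/37,508 = 0.398582; p₂ = l_70/l_50 = 25,598/39,770 = 0.643651.
P(at least one) = 1 − (1−p₁)(1−p₂) = 1 − 0.601418 × 0.356349 = 0.785685.

0.78569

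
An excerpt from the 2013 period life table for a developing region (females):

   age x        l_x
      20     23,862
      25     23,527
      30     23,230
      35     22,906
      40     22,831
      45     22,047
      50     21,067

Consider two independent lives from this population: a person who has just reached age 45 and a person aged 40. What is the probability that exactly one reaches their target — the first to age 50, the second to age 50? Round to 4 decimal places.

0.1148

p₁ = l_50/l_45 = 21,067/22,047 = 0.955550; p₂ = l_50/l_40 = 21,067/22,831 = 0.922737.
P(exactly one) = p₁(1−p₂) + (1−p₁)p₂ = 0.073829 + 0.041016 = 0.114844.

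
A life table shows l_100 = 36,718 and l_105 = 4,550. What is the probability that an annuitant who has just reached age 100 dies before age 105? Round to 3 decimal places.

0.876

P(die before 105 | alive at 100) = 1 − l_105/l_100 = 1 − 4,550/36,718 = (32,168)/36,718 = 0.876083.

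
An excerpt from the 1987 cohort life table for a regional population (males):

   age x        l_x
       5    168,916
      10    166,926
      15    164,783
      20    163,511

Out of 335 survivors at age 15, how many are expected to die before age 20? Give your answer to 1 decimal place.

The relevant probability is 1 − 163,511/164,783 = 0.007719.
Expected number = 335 × 0.007719 = 2.6.

2.6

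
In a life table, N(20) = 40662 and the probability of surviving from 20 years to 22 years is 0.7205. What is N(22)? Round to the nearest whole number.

29297

N(22) = N(20) × p = 40662 × 0.7205 = 29297.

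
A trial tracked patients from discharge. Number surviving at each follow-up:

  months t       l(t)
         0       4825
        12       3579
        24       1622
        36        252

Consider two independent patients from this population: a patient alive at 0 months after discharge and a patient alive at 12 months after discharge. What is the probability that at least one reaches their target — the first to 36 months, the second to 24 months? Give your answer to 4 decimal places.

p₁ = l(36)/l(0) = 252/4825 = 0.052228; p₂ = l(24)/l(12) = 1622/3579 = 0.453199.
P(at least one) = 1 − (1−p₁)(1−p₂) = 1 − 0.947772 × 0.546801 = 0.481757.

0.4818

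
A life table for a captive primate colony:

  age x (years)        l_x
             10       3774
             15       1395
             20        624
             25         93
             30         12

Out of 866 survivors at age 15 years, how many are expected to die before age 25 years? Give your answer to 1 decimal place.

The relevant probability is 1 − 93/1395 = 0.933333.
Expected number = 866 × 0.933333 = 808.3.

808.3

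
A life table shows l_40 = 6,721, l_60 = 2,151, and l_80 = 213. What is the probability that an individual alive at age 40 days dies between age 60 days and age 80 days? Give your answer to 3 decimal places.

This is the probability of reaching 60 but not 80, conditional on being alive at 40: (l_60 − l_80) / l_40.
= (2,151 − 213) / 6,721 = 1,938 / 6,721 = 0.288350.

0.288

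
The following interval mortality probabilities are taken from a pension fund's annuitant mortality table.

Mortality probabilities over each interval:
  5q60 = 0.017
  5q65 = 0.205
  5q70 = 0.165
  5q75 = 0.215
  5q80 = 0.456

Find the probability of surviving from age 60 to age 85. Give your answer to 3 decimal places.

Chaining the interval survival probabilities: (1 − 0.017) × (1 − 0.205) × (1 − 0.165) × (1 − 0.215) × (1 − 0.456).
= 0.983 × 0.795 × 0.835 × 0.785 × 0.544 = 0.278661.

0.279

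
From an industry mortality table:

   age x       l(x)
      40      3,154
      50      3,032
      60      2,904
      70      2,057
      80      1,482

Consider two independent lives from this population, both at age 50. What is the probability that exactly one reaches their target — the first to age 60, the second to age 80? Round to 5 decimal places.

p₁ = l(60)/l(50) = 2,904/3,032 = 0.957784; p₂ = l(80)/l(50) = 1,482/3,032 = 0.488786.
P(exactly one) = p₁(1−p₂) + (1−p₁)p₂ = 0.489633 + 0.020635 = 0.510267.

0.51027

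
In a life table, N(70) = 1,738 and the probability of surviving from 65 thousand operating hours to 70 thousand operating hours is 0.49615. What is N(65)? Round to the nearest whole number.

3503

N(65) = N(70) / p = 1,738 / 0.49615 = 3503.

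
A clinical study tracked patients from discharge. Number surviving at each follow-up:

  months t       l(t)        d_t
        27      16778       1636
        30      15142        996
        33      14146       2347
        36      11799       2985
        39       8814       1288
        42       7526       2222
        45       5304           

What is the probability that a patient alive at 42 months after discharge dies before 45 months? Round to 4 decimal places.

P(die before 45 | alive at 42) = 1 − l(45)/l(42) = 1 − 5304/7526 = (2222)/7526 = 0.295243.

0.2952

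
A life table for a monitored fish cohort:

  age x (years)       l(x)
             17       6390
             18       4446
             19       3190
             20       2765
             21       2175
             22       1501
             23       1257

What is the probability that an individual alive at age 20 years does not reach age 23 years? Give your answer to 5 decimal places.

P(die before 23 | alive at 20) = 1 − l(23)/l(20) = 1 − 1257/2765 = (1508)/2765 = 0.545389.

0.54539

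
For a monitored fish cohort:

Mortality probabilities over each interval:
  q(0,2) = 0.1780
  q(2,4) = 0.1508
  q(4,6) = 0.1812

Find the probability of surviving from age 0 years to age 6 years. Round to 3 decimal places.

0.572

Survival from 0 to 6 is the product of surviving each interval: (1 − 0.1780) × (1 − 0.1508) × (1 − 0.1812).
= 0.8220 × 0.8492 × 0.8188 = 0.571557.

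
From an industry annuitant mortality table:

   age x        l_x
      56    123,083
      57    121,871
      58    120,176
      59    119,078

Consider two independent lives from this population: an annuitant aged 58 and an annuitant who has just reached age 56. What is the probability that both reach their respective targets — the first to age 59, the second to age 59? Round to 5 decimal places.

0.95862

p₁ = l_59/l_58 = 119,078/120,176 = 0.990863; p₂ = l_59/l_56 = 119,078/123,083 = 0.967461.
P(both) = p₁ × p₂ = 0.990863 × 0.967461 = 0.958621.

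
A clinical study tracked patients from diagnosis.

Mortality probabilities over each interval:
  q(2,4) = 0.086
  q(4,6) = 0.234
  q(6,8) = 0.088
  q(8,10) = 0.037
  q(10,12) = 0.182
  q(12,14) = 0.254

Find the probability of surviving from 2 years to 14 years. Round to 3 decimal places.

0.375

Chaining the interval survival probabilities: (1 − 0.086) × (1 − 0.234) × (1 − 0.088) × (1 − 0.037) × (1 − 0.182) × (1 − 0.254).
= 0.914 × 0.766 × 0.912 × 0.963 × 0.818 × 0.746 = 0.375222.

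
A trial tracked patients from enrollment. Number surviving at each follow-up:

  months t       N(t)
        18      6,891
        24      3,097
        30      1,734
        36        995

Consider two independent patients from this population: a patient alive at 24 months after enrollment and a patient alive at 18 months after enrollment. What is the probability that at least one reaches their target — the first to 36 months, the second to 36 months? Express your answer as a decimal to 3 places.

0.419

p₁ = N(36)/N(24) = 995/3,097 = 0.321279; p₂ = N(36)/N(18) = 995/6,891 = 0.144391.
P(at least one) = 1 − (1−p₁)(1−p₂) = 1 − 0.678721 × 0.855609 = 0.419280.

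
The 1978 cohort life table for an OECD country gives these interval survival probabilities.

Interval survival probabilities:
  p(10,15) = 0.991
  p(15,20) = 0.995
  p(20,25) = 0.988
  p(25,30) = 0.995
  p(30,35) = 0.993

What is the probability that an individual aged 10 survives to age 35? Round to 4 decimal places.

0.9626

The overall survival probability is 0.991 × 0.995 × 0.988 × 0.995 × 0.993.
= 0.962556.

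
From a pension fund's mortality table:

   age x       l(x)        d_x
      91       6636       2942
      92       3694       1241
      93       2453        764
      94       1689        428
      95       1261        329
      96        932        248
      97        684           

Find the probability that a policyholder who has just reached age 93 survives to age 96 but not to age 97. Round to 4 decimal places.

This is the probability of reaching 96 but not 97, conditional on being alive at 93: (l(96) − l(97)) / l(93).
= (932 − 684) / 2453 = 248 / 2453 = 0.101101.

0.1011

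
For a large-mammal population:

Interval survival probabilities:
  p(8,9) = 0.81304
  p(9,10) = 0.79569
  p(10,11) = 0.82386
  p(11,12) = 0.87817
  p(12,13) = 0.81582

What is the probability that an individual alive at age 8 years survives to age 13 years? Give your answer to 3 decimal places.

Survival from 8 to 13 is the product of surviving each interval: 0.81304 × 0.79569 × 0.82386 × 0.87817 × 0.81582.
= 0.381841.

0.382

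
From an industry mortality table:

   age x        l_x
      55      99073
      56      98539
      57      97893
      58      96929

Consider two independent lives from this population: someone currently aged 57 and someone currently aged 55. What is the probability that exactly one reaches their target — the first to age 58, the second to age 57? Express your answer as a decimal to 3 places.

p₁ = l_58/l_57 = 96929/97893 = 0.990153; p₂ = l_57/l_55 = 97893/99073 = 0.988090.
P(exactly one) = p₁(1−p₂) + (1−p₁)p₂ = 0.011793 + 0.009730 = 0.021522.

0.022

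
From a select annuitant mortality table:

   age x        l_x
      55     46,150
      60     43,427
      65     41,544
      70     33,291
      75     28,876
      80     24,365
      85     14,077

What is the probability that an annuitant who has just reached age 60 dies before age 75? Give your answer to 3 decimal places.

P(die before 75 | alive at 60) = 1 − l_75/l_60 = 1 − 28,876/43,427 = (14,551)/43,427 = 0.335068.

0.335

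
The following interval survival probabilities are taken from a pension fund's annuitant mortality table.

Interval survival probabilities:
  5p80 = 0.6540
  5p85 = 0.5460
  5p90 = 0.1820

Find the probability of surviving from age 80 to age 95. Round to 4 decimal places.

Chaining the interval survival probabilities: 0.6540 × 0.5460 × 0.1820.
= 0.064989.

0.0650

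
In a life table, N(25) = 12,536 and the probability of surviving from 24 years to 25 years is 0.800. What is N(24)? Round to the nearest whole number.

N(24) = N(25) / p = 12,536 / 0.800 = 15670.

15670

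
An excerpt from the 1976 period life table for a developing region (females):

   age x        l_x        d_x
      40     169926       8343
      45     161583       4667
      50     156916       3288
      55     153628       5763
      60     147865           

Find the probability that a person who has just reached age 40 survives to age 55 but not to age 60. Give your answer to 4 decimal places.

We want 15|5q40 = (l_55 − l_60)/l_40.
This is the probability of reaching 55 but not 60, conditional on being alive at 40: (l_55 − l_60) / l_40.
= (153628 − 147865) / 169926 = 5763 / 169926 = 0.033915.

0.0339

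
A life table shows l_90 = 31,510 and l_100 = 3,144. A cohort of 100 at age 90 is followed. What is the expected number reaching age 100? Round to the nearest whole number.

10

The relevant probability is 3,144/31,510 = 0.099778.
Expected number = 100 × 0.099778 = 10.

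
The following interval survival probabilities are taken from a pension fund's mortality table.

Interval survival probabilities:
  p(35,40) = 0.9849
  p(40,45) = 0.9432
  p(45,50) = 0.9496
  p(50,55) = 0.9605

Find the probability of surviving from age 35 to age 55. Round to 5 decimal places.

0.84729

Survival from 35 to 55 is the product of surviving each interval: 0.9849 × 0.9432 × 0.9496 × 0.9605.
= 0.847294.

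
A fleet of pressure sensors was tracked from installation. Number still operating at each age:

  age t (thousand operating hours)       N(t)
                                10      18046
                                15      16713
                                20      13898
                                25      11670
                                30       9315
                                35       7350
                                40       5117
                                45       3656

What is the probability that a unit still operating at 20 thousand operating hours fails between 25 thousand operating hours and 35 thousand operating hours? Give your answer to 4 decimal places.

0.3108

This is the probability of reaching 25 but not 35, conditional on being operational at 20: (N(25) − N(35)) / N(20).
= (11670 − 7350) / 13898 = 4320 / 13898 = 0.310836.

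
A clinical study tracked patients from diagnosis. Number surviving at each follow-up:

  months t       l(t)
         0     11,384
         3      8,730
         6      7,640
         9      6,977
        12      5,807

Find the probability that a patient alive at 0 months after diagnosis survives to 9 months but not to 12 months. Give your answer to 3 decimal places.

0.103

This is the probability of reaching 9 but not 12, conditional on being alive at 0: (l(9) − l(12)) / l(0).
= (6,977 − 5,807) / 11,384 = 1,170 / 11,384 = 0.102776.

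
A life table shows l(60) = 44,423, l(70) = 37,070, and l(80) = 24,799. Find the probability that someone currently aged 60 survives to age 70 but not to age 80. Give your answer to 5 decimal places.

This is the probability of reaching 70 but not 80, conditional on being alive at 60: (l(70) − l(80)) / l(60).
= (37,070 − 24,799) / 44,423 = 12,271 / 44,423 = 0.276231.

0.27623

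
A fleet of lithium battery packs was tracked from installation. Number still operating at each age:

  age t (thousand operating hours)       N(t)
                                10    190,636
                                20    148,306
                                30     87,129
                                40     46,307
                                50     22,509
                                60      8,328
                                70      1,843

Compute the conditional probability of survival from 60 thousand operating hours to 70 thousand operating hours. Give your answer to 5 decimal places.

0.22130

The conditional survival probability is N(70)/N(60) = 1,843/8,328 = 0.221302.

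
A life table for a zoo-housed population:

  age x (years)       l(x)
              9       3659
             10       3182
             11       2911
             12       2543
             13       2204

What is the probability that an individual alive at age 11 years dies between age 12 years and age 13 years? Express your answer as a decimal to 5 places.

0.11645

This is the probability of reaching 12 but not 13, conditional on being alive at 11: (l(12) − l(13)) / l(11).
= (2543 − 2204) / 2911 = 339 / 2911 = 0.116455.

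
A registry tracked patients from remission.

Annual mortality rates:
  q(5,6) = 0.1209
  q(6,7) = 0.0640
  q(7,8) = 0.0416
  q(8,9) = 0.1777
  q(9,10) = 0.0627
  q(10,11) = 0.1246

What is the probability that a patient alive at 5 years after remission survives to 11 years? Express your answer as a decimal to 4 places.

P(survive 5→11) = (1 − 0.1209) × (1 − 0.0640) × (1 − 0.0416) × (1 − 0.1777) × (1 − 0.0627) × (1 − 0.1246).
= 0.8791 × 0.9360 × 0.9584 × 0.8223 × 0.9373 × 0.8754 = 0.532079.

0.5321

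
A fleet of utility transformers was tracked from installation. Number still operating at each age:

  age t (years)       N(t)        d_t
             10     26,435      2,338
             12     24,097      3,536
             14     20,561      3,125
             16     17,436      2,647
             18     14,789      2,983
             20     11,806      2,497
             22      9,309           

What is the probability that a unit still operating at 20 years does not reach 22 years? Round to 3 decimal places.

0.212

P(fail before 22 | operational at 20) = 1 − N(22)/N(20) = 1 − 9,309/11,806 = (2,497)/11,806 = 0.211503.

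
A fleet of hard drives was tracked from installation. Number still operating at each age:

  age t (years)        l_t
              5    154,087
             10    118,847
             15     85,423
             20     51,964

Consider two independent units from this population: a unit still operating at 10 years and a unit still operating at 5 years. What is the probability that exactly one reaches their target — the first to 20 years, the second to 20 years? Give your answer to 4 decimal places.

p₁ = l_20/l_10 = 51,964/118,847 = 0.437234; p₂ = l_20/l_5 = 51,964/154,087 = 0.337238.
P(exactly one) = p₁(1−p₂) + (1−p₁)p₂ = 0.289782 + 0.189786 = 0.479568.

0.4796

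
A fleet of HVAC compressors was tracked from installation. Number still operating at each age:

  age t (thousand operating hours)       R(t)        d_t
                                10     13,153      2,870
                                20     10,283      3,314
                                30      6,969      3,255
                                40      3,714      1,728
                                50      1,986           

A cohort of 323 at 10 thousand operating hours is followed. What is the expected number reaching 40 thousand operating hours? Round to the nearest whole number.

91

The relevant probability is 3,714/13,153 = 0.282369.
Expected number = 323 × 0.282369 = 91.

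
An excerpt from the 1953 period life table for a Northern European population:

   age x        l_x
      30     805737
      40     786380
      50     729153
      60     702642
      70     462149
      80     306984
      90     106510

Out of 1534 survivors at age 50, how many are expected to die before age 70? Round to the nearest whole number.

The relevant probability is 1 − 462149/729153 = 0.366184.
Expected number = 1534 × 0.366184 = 562.

562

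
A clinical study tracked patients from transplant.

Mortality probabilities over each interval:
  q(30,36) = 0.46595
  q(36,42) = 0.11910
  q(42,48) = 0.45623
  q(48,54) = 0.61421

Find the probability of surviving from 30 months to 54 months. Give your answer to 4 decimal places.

Survival from 30 to 54 is the product of surviving each interval: (1 − 0.46595) × (1 − 0.11910) × (1 − 0.45623) × (1 − 0.61421).
= 0.53405 × 0.88090 × 0.54377 × 0.38579 = 0.098690.

0.0987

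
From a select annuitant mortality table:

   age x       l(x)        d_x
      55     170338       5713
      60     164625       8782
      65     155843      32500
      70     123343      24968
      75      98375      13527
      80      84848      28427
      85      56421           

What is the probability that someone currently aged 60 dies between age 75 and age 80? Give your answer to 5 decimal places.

This is the probability of reaching 75 but not 80, conditional on being alive at 60: (l(75) − l(80)) / l(60).
= (98375 − 84848) / 164625 = 13527 / 164625 = 0.082169.

0.08217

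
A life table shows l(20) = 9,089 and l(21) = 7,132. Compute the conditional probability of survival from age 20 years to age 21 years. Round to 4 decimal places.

0.7847

The conditional survival probability is l(21)/l(20) = 7,132/9,089 = 0.784685.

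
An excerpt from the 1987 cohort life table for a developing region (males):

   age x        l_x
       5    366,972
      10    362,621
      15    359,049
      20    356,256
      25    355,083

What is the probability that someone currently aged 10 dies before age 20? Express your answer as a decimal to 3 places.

P(die before 20 | alive at 10) = 1 − l_20/l_10 = 1 − 356,256/362,621 = (6,365)/362,621 = 0.017553.

0.018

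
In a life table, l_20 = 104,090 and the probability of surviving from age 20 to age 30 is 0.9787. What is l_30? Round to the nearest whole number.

l_30 = l_20 × p = 104,090 × 0.9787 = 101873.

101873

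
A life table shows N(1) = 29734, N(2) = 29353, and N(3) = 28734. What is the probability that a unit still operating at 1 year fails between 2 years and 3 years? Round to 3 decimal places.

0.021

This is the probability of reaching 2 but not 3, conditional on being operational at 1: (N(2) − N(3)) / N(1).
= (29353 − 28734) / 29734 = 619 / 29734 = 0.020818.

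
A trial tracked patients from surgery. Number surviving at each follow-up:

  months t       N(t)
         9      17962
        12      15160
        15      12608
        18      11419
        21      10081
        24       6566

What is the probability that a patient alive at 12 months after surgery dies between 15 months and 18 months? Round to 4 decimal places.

0.0784

This is the probability of reaching 15 but not 18, conditional on being alive at 12: (N(15) − N(18)) / N(12).
= (12608 − 11419) / 15160 = 1189 / 15160 = 0.078430.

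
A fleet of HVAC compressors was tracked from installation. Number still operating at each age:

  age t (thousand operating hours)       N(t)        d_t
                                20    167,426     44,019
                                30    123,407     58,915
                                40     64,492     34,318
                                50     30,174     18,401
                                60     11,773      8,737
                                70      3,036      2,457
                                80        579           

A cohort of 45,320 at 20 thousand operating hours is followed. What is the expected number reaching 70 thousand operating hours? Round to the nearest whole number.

822

The relevant probability is 3,036/167,426 = 0.018133.
Expected number = 45,320 × 0.018133 = 822.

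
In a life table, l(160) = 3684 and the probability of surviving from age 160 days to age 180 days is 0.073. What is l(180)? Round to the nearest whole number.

269

l(180) = l(160) × p = 3684 × 0.073 = 269.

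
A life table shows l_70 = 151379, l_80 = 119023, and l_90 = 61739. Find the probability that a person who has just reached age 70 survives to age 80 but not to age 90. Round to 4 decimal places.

This is the probability of reaching 80 but not 90, conditional on being alive at 70: (l_80 − l_90) / l_70.
= (119023 − 61739) / 151379 = 57284 / 151379 = 0.378414.

0.3784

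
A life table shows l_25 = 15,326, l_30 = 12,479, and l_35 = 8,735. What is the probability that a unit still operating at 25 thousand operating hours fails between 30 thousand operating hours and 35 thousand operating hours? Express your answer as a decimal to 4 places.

0.2443

This is the probability of reaching 30 but not 35, conditional on being operational at 25: (l_30 − l_35) / l_25.
= (12,479 − 8,735) / 15,326 = 3,744 / 15,326 = 0.244291.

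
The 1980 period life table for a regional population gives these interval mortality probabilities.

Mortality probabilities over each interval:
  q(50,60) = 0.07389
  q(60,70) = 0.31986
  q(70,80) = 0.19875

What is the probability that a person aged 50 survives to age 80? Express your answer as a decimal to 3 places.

Chaining the interval survival probabilities: (1 − 0.07389) × (1 − 0.31986) × (1 − 0.19875).
= 0.92611 × 0.68014 × 0.80125 = 0.504695.

0.505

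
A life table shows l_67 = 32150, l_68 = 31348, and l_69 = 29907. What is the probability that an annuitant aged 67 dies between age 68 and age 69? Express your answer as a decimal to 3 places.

0.045

We want 1|1q67 = (l_68 − l_69)/l_67.
This is the probability of reaching 68 but not 69, conditional on being alive at 67: (l_68 − l_69) / l_67.
= (31348 − 29907) / 32150 = 1441 / 32150 = 0.044821.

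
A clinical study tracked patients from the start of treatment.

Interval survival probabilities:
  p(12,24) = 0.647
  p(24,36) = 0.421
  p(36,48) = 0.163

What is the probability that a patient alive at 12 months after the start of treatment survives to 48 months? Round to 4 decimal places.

0.0444

Survival from 12 to 48 is the product of surviving each interval: 0.647 × 0.421 × 0.163.
= 0.044399.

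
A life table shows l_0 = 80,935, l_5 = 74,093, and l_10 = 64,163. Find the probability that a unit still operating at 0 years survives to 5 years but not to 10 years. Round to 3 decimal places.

0.123

This is the probability of reaching 5 but not 10, conditional on being operational at 0: (l_5 − l_10) / l_0.
= (74,093 − 64,163) / 80,935 = 9,930 / 80,935 = 0.122691.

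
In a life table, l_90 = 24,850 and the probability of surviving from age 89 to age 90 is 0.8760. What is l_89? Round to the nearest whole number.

28368

l_89 = l_90 / p = 24,850 / 0.8760 = 28368.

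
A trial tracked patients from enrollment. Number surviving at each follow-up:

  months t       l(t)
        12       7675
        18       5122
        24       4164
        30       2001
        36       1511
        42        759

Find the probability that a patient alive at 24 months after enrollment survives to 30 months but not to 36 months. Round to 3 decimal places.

This is the probability of reaching 30 but not 36, conditional on being alive at 24: (l(30) − l(36)) / l(24).
= (2001 − 1511) / 4164 = 490 / 4164 = 0.117675.

0.118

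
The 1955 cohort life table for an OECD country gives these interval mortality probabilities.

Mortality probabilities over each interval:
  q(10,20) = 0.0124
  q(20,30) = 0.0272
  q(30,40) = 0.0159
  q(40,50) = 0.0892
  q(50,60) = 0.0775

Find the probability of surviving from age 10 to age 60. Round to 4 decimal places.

0.7944

Chaining the interval survival probabilities: (1 − 0.0124) × (1 − 0.0272) × (1 − 0.0159) × (1 − 0.0892) × (1 − 0.0775).
= 0.9876 × 0.9728 × 0.9841 × 0.9108 × 0.9225 = 0.794389.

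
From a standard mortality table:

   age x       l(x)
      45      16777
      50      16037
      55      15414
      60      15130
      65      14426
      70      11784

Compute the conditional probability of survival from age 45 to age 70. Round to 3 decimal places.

The conditional survival probability is l(70)/l(45) = 11784/16777 = 0.702390.

0.702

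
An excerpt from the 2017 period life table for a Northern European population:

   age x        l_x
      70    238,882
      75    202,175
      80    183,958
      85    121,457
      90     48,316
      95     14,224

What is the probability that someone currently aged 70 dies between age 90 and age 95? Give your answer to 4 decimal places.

0.1427

This is the probability of reaching 90 but not 95, conditional on being alive at 70: (l_90 − l_95) / l_70.
= (48,316 − 14,224) / 238,882 = 34,092 / 238,882 = 0.142715.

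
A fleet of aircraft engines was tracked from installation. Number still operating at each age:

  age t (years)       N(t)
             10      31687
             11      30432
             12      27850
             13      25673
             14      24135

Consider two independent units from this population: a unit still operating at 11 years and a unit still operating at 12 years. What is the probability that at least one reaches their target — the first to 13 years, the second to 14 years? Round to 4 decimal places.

p₁ = N(13)/N(11) = 25673/30432 = 0.843619; p₂ = N(14)/N(12) = 24135/27850 = 0.866607.
P(at least one) = 1 − (1−p₁)(1−p₂) = 1 − 0.156381 × 0.133393 = 0.979140.

0.9791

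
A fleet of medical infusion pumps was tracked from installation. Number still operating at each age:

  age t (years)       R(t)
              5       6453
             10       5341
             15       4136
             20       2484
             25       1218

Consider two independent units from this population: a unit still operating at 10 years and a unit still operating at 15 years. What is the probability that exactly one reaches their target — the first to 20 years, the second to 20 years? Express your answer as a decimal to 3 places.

p₁ = R(20)/R(10) = 2484/5341 = 0.465081; p₂ = R(20)/R(15) = 2484/4136 = 0.600580.
P(exactly one) = p₁(1−p₂) + (1−p₁)p₂ = 0.185763 + 0.321262 = 0.507024.

0.507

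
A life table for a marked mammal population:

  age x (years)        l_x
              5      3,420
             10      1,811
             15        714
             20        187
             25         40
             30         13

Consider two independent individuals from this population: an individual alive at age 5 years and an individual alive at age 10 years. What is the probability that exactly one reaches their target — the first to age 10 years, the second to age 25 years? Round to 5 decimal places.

0.52823

p₁ = l_10/l_5 = 1,811/3,420 = 0.529532; p₂ = l_25/l_10 = 40/1,811 = 0.022087.
P(exactly one) = p₁(1−p₂) + (1−p₁)p₂ = 0.517836 + 0.010391 = 0.528227.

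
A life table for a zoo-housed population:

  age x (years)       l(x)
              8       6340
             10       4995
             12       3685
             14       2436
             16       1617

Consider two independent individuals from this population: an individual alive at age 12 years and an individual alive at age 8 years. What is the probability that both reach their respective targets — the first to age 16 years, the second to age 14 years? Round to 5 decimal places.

0.16860

p₁ = l(16)/l(12) = 1617/3685 = 0.438806; p₂ = l(14)/l(8) = 2436/6340 = 0.384227.
P(both) = p₁ × p₂ = 0.438806 × 0.384227 = 0.168601.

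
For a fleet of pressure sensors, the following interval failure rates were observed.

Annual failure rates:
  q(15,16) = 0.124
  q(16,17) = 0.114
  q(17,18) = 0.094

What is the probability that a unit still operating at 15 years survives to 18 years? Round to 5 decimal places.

The overall survival probability is (1 − 0.124) × (1 − 0.114) × (1 − 0.094).
= 0.876 × 0.886 × 0.906 = 0.703179.

0.70318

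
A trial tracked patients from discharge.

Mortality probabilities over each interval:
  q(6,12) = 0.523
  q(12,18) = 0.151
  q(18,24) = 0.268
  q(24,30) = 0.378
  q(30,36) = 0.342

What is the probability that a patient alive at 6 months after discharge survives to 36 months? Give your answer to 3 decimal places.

0.121

Chaining the interval survival probabilities: (1 − 0.523) × (1 − 0.151) × (1 − 0.268) × (1 − 0.378) × (1 − 0.342).
= 0.477 × 0.849 × 0.732 × 0.622 × 0.658 = 0.121326.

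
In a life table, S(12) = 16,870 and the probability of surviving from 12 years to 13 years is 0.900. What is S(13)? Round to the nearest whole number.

S(13) = S(12) × p = 16,870 × 0.900 = 15183.

15183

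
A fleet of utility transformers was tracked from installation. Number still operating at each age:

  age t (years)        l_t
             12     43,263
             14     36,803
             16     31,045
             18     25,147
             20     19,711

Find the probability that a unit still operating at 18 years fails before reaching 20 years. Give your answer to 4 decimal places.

P(fail before 20 | operational at 18) = 1 − l_20/l_18 = 1 − 19,711/25,147 = (5,436)/25,147 = 0.216169.

0.2162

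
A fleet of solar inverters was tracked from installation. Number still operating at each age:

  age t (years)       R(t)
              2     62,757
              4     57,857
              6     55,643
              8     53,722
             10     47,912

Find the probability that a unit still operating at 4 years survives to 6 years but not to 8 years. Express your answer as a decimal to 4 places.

0.0332

This is the probability of reaching 6 but not 8, conditional on being operational at 4: (R(6) − R(8)) / R(4).
= (55,643 − 53,722) / 57,857 = 1,921 / 57,857 = 0.033203.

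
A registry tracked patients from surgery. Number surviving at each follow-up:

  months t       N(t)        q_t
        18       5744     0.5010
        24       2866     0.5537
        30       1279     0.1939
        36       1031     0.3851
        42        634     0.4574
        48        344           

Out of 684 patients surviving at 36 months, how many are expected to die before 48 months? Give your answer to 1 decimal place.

455.8

The relevant probability is 1 − 344/1031 = 0.666343.
Expected number = 684 × 0.666343 = 455.8.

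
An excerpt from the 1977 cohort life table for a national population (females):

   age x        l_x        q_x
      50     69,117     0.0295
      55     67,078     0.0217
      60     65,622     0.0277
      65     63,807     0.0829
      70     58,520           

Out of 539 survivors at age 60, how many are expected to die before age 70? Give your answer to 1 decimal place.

The relevant probability is 1 − 58,520/65,622 = 0.108226.
Expected number = 539 × 0.108226 = 58.3.

58.3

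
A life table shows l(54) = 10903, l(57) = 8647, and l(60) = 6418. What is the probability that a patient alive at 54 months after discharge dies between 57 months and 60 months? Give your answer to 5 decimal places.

This is the probability of reaching 57 but not 60, conditional on being alive at 54: (l(57) − l(60)) / l(54).
= (8647 − 6418) / 10903 = 2229 / 10903 = 0.204439.

0.20444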